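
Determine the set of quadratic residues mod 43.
QRs mod 43: {1, 4, 6, 9, 10, 11, 13, 14, 15, 16, 17, 21, 23, 24, 25, 31, 35, 36, 38, 40, 41}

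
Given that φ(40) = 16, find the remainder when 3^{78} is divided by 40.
By Euler: 3^{16} ≡ 1 (mod 40) since gcd(3, 40) = 1. 78 = 4×16 + 14. So 3^{78} ≡ 3^{14} ≡ 9 (mod 40)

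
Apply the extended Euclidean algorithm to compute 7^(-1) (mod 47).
Extended GCD: 7(-20) + 47(3) = 1. So 7^(-1) ≡ 27 ≡ 27 (mod 47). Verify: 7 × 27 = 189 ≡ 1 (mod 47)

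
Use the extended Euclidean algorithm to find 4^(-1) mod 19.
Extended GCD: 4(5) + 19(-1) = 1. So 4^(-1) ≡ 5 ≡ 5 (mod 19). Verify: 4 × 5 = 20 ≡ 1 (mod 19)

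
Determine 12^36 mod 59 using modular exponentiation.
Using repeated squaring. 36 = 32 + 4 (binary 100100). Repeated squaring mod 59: 12^1 ≡ 12; 12^2 ≡ 12² = 144 ≡ 26; 12^4 ≡ 26² = 676 ≡ 27; 12^8 ≡ 27² = 729 ≡ 21; 12^16 ≡ 21² = 441 ≡ 28; 12^32 ≡ 28² = 784 ≡ 17. Multiply: 12^36 = 12^32 × 12^4 ≡ 17 × 27 (mod 59): 17 × 27 = 459 ≡ 46. So 12^36 ≡ 46 (mod 59).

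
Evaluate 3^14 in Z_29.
Using repeated squaring. 14 = 8 + 4 + 2 (binary 1110). Repeated squaring mod 29: 3^1 ≡ 3; 3^2 ≡ 3² = 9 ≡ 9; 3^4 ≡ 9² = 81 ≡ 23; 3^8 ≡ 23² = 529 ≡ 7. Multiply: 3^14 = 3^8 × 3^4 × 3^2 ≡ 7 × 23 × 9 (mod 29): 7 × 23 = 161 ≡ 16; 16 × 9 = 144 ≡ 28. So 3^14 ≡ 28 (mod 29).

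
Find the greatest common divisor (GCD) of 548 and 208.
4

Using the Euclidean algorithm:
548 = 2 × 208 + 132
208 = 1 × 132 + 76
132 = 1 × 76 + 56
76 = 1 × 56 + 20
56 = 2 × 20 + 16
20 = 1 × 16 + 4
16 = 4 × 4 + 0

GCD(548, 208) = 4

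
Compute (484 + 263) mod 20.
7

(484 + 263) = 747
747 mod 20 = 7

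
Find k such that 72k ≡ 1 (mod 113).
72^(-1) ≡ 11 (mod 113). Verification: 72 × 11 = 792 ≡ 1 (mod 113)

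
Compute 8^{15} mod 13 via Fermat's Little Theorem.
5

By Fermat's Little Theorem, a^(p-1) ≡ 1 (mod p) for prime p and gcd(a, p) = 1
Here p = 13, so 8^12 ≡ 1 (mod 13)
We can reduce the exponent: 15 mod 12 = 3
So 8^15 ≡ 8^3 (mod 13)
Computing: 8^3 mod 13 = 5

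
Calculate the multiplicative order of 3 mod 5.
Powers of 3 mod 5: 3^1≡3, 3^2≡4, 3^3≡2, 3^4≡1. Order = 4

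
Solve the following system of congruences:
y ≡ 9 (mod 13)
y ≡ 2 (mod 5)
22

Using the Chinese Remainder Theorem:
M = product of moduli = 65
For equation 1: M_1 = 5, 5 ≡ 5 (mod 13), inverse of 5 mod 13 is 8 (check: 5 × 8 = 40 ≡ 1 (mod 13))
For equation 2: M_2 = 13, 13 ≡ 3 (mod 5), inverse of 13 mod 5 is 2 (check: 3 × 2 = 6 ≡ 1 (mod 5))
Combine: y ≡ Σ r_i×M_i×(M_i⁻¹ mod m_i) = 9×5×8 + 2×13×2 = 360 + 52 = 412
412 mod 65 = 22
y ≡ 22 (mod 65)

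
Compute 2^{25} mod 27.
20

Using successive squaring:
Binary expansion of 25: 11001
Powers of 2 mod 27 (each is the square of the previous):
  2^1 ≡ 2 (mod 27)
  2^2 ≡ 2² = 4 ≡ 4 (mod 27)
  2^4 ≡ 4² = 16 ≡ 16 (mod 27)
  2^8 ≡ 16² = 256 ≡ 13 (mod 27)
  2^16 ≡ 13² = 169 ≡ 7 (mod 27)
25 = 16 + 8 + 1, so 2^25 = 2^16 × 2^8 × 2^1 ≡ 7 × 13 × 2 (mod 27)
Multiplying step by step:
  7 × 13 = 91 ≡ 10 (mod 27)
  10 × 2 = 20 ≡ 20 (mod 27)
Result: 2^25 ≡ 20 (mod 27)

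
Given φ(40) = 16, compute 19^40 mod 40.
By Euler: 19^{16} ≡ 1 (mod 40) since gcd(19, 40) = 1. 40 = 2×16 + 8. So 19^{40} ≡ 19^{8} ≡ 1 (mod 40)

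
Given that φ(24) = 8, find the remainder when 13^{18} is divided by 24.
By Euler: 13^{8} ≡ 1 (mod 24) since gcd(13, 24) = 1. 18 = 2×8 + 2. So 13^{18} ≡ 13^{2} ≡ 1 (mod 24)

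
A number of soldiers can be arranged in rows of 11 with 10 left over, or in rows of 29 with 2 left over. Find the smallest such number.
M = 11 × 29 = 319. M₁ = 29, y₁ ≡ 8 (mod 11). M₂ = 11, y₂ ≡ 8 (mod 29). z = 10×29×8 + 2×11×8 ≡ 263 (mod 319). The smallest positive such number is 263.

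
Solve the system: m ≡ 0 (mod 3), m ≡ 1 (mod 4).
M = 3 × 4 = 12. M₁ = 4, y₁ ≡ 1 (mod 3). M₂ = 3, y₂ ≡ 3 (mod 4). m = 0×4×1 + 1×3×3 ≡ 9 (mod 12)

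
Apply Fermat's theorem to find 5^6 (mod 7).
By Fermat's Little Theorem, 5^{6} ≡ 1 (mod 7) since 7 is prime and gcd(5, 7) = 1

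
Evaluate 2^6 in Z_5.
6 = 4 + 2 (binary 110). Repeated squaring mod 5: 2^1 ≡ 2; 2^2 ≡ 2² = 4 ≡ 4; 2^4 ≡ 4² = 16 ≡ 1. Multiply: 2^6 = 2^4 × 2^2 ≡ 1 × 4 (mod 5): 1 × 4 = 4 ≡ 4. So 2^6 ≡ 4 (mod 5).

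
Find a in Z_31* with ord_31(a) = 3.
5 has order 3 mod 31 since 5^{3} ≡ 1 (mod 31) and no smaller power works.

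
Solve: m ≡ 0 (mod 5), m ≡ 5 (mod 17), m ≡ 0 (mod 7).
M = 5 × 17 × 7 = 595. M₁ = 119, y₁ ≡ 4 (mod 5). M₂ = 35, y₂ ≡ 1 (mod 17). M₃ = 85, y₃ ≡ 1 (mod 7). m = 0×119×4 + 5×35×1 + 0×85×1 ≡ 175 (mod 595)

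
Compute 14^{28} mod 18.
4

Using successive squaring:
Binary expansion of 28: 11100
Powers of 14 mod 18 (each is the square of the previous):
  14^1 ≡ 14 (mod 18)
  14^2 ≡ 14² = 196 ≡ 16 (mod 18)
  14^4 ≡ 16² = 256 ≡ 4 (mod 18)
  14^8 ≡ 4² = 16 ≡ 16 (mod 18)
  14^16 ≡ 16² = 256 ≡ 4 (mod 18)
28 = 16 + 8 + 4, so 14^28 = 14^16 × 14^8 × 14^4 ≡ 4 × 16 × 4 (mod 18)
Multiplying step by step:
  4 × 16 = 64 ≡ 10 (mod 18)
  10 × 4 = 40 ≡ 4 (mod 18)
Result: 14^28 ≡ 4 (mod 18)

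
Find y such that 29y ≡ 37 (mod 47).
11

Since gcd(29, 47) = 1 divides 37, a solution exists.
Multiply both sides by the inverse of 29 mod 47:
  29^(-1) mod 47 = 13
  x ≡ 13 × 37 ≡ 481 ≡ 11 (mod 47)
Verification: 29 × 11 = 319 = 6 × 47 + 37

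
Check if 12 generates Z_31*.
p - 1 = 30 has prime divisors 2, 3, 5. Check 12^(30/q) mod 31 for each: 12^(30/2) = 12^15 ≡ 30, 12^(30/3) = 12^10 ≡ 25, 12^(30/5) = 12^6 ≡ 2 (mod 31). None of these is 1, so 12 has order 30 = φ(31), so it is a primitive root mod 31.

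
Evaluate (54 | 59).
(54/59) = 54^{29} mod 59 = -1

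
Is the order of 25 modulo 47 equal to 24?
No, the actual order is 23, not 24.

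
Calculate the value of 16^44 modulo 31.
Using Fermat: 16^{30} ≡ 1 (mod 31). 44 ≡ 14 (mod 30). So 16^{44} ≡ 16^{14} ≡ 2 (mod 31)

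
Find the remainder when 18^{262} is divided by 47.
By Fermat: 18^{46} ≡ 1 (mod 47). 262 = 5×46 + 32. So 18^{262} ≡ 18^{32} ≡ 17 (mod 47)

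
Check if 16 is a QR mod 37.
By Euler's criterion: 16^{18} ≡ 1 (mod 37). Since this equals 1, 16 is a QR.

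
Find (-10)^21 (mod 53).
Using repeated squaring. (-10) ≡ 43 (mod 53). 21 = 16 + 4 + 1 (binary 10101). Repeated squaring mod 53: 43^1 ≡ 43; 43^2 ≡ 43² = 1849 ≡ 47; 43^4 ≡ 47² = 2209 ≡ 36; 43^8 ≡ 36² = 1296 ≡ 24; 43^16 ≡ 24² = 576 ≡ 46. Multiply: (-10)^21 ≡ 43^16 × 43^4 × 43^1 ≡ 46 × 36 × 43 (mod 53): 46 × 36 = 1656 ≡ 13; 13 × 43 = 559 ≡ 29. So (-10)^21 ≡ 29 (mod 53).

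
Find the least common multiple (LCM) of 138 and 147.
6762

First find GCD(138, 147) using the Euclidean algorithm:
138 = 0 × 147 + 138
147 = 1 × 138 + 9
138 = 15 × 9 + 3
9 = 3 × 3 + 0
GCD(138, 147) = 3

LCM formula: LCM(a, b) = (a × b) / GCD(a, b)
LCM(138, 147) = (138 × 147) / 3
LCM(138, 147) = 20286 / 3
LCM(138, 147) = 6762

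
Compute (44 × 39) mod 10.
6

(44 × 39) = 1716
1716 mod 10 = 6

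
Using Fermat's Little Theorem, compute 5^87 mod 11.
By Fermat: 5^{10} ≡ 1 (mod 11). 87 = 8×10 + 7. So 5^{87} ≡ 5^{7} ≡ 3 (mod 11)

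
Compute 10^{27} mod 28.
20

Using successive squaring:
Binary expansion of 27: 11011
Powers of 10 mod 28 (each is the square of the previous):
  10^1 ≡ 10 (mod 28)
  10^2 ≡ 10² = 100 ≡ 16 (mod 28)
  10^4 ≡ 16² = 256 ≡ 4 (mod 28)
  10^8 ≡ 4² = 16 ≡ 16 (mod 28)
  10^16 ≡ 16² = 256 ≡ 4 (mod 28)
27 = 16 + 8 + 2 + 1, so 10^27 = 10^16 × 10^8 × 10^2 × 10^1 ≡ 4 × 16 × 16 × 10 (mod 28)
Multiplying step by step:
  4 × 16 = 64 ≡ 8 (mod 28)
  8 × 16 = 128 ≡ 16 (mod 28)
  16 × 10 = 160 ≡ 20 (mod 28)
Result: 10^27 ≡ 20 (mod 28)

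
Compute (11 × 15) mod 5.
0

(11 × 15) = 165
165 mod 5 = 0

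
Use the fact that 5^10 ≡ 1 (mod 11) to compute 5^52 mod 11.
By Fermat: 5^{10} ≡ 1 (mod 11). 52 = 5×10 + 2. So 5^{52} ≡ 5^{2} ≡ 3 (mod 11)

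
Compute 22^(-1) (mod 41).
22^(-1) ≡ 28 (mod 41). Verification: 22 × 28 = 616 ≡ 1 (mod 41)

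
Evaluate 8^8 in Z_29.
8 = 8 (binary 1000). Repeated squaring mod 29: 8^1 ≡ 8; 8^2 ≡ 8² = 64 ≡ 6; 8^4 ≡ 6² = 36 ≡ 7; 8^8 ≡ 7² = 49 ≡ 20. So 8^8 ≡ 20 (mod 29).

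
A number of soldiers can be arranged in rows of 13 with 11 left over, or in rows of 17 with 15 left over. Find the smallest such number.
M = 13 × 17 = 221. M₁ = 17, y₁ ≡ 10 (mod 13). M₂ = 13, y₂ ≡ 4 (mod 17). m = 11×17×10 + 15×13×4 ≡ 219 (mod 221). The smallest positive such number is 219.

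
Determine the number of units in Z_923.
840

Prime factorization: 923 = 13 × 71
Using the formula φ(n) = n × Π(1 - 1/p) for each prime factor p:
φ(923) = 923 × (1 - 1/13) × (1 - 1/71)
φ(923) = 840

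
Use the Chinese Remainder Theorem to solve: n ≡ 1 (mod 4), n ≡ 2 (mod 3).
M = 4 × 3 = 12. M₁ = 3, y₁ ≡ 3 (mod 4). M₂ = 4, y₂ ≡ 1 (mod 3). n = 1×3×3 + 2×4×1 ≡ 5 (mod 12)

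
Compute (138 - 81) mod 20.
17

(138 - 81) = 57
57 mod 20 = 17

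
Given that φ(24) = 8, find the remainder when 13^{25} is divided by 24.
By Euler: 13^{8} ≡ 1 (mod 24) since gcd(13, 24) = 1. 25 = 3×8 + 1. So 13^{25} ≡ 13^{1} ≡ 13 (mod 24)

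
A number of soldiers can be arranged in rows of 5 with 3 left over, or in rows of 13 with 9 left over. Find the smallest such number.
M = 5 × 13 = 65. M₁ = 13, y₁ ≡ 2 (mod 5). M₂ = 5, y₂ ≡ 8 (mod 13). m = 3×13×2 + 9×5×8 ≡ 48 (mod 65). The smallest positive such number is 48.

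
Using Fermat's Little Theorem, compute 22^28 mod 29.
By Fermat's Little Theorem, 22^{28} ≡ 1 (mod 29) since 29 is prime and gcd(22, 29) = 1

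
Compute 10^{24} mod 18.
10

Using successive squaring:
Binary expansion of 24: 11000
Powers of 10 mod 18 (each is the square of the previous):
  10^1 ≡ 10 (mod 18)
  10^2 ≡ 10² = 100 ≡ 10 (mod 18)
  10^4 ≡ 10² = 100 ≡ 10 (mod 18)
  10^8 ≡ 10² = 100 ≡ 10 (mod 18)
  10^16 ≡ 10² = 100 ≡ 10 (mod 18)
24 = 16 + 8, so 10^24 = 10^16 × 10^8 ≡ 10 × 10 (mod 18)
Multiplying step by step:
  10 × 10 = 100 ≡ 10 (mod 18)
Result: 10^24 ≡ 10 (mod 18)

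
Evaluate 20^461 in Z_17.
Using Fermat: 20^{16} ≡ 1 (mod 17). 461 ≡ 13 (mod 16). So 20^{461} ≡ 20^{13} ≡ 12 (mod 17)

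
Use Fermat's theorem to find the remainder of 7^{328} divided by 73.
8

By Fermat's Little Theorem, a^(p-1) ≡ 1 (mod p) for prime p and gcd(a, p) = 1
Here p = 73, so 7^72 ≡ 1 (mod 73)
We can reduce the exponent: 328 mod 72 = 40
So 7^328 ≡ 7^40 (mod 73)
Computing: 7^40 mod 73 = 8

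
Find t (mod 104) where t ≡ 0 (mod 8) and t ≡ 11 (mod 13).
M = 8 × 13 = 104. M₁ = 13, y₁ ≡ 5 (mod 8). M₂ = 8, y₂ ≡ 5 (mod 13). t = 0×13×5 + 11×8×5 ≡ 24 (mod 104)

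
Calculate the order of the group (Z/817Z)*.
756

Prime factorization: 817 = 19 × 43
Using the formula φ(n) = n × Π(1 - 1/p) for each prime factor p:
φ(817) = 817 × (1 - 1/19) × (1 - 1/43)
φ(817) = 756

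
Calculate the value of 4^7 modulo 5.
7 = 4 + 2 + 1 (binary 111). Repeated squaring mod 5: 4^1 ≡ 4; 4^2 ≡ 4² = 16 ≡ 1; 4^4 ≡ 1² = 1 ≡ 1. Multiply: 4^7 = 4^4 × 4^2 × 4^1 ≡ 1 × 1 × 4 (mod 5): 1 × 1 = 1 ≡ 1; 1 × 4 = 4 ≡ 4. So 4^7 ≡ 4 (mod 5).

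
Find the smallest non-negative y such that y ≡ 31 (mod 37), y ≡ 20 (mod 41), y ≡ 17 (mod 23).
18716

Using the Chinese Remainder Theorem:
M = product of moduli = 34891
For equation 1: M_1 = 943, 943 ≡ 18 (mod 37), inverse of 943 mod 37 is 35 (check: 18 × 35 = 630 ≡ 1 (mod 37))
For equation 2: M_2 = 851, 851 ≡ 31 (mod 41), inverse of 851 mod 41 is 4 (check: 31 × 4 = 124 ≡ 1 (mod 41))
For equation 3: M_3 = 1517, 1517 ≡ 22 (mod 23), inverse of 1517 mod 23 is 22 (check: 22 × 22 = 484 ≡ 1 (mod 23))
Combine: y ≡ Σ r_i×M_i×(M_i⁻¹ mod m_i) = 31×943×35 + 20×851×4 + 17×1517×22 = 1023155 + 68080 + 567358 = 1658593
1658593 mod 34891 = 18716
y ≡ 18716 (mod 34891)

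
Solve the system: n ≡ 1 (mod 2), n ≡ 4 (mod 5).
M = 2 × 5 = 10. M₁ = 5, y₁ ≡ 1 (mod 2). M₂ = 2, y₂ ≡ 3 (mod 5). n = 1×5×1 + 4×2×3 ≡ 9 (mod 10)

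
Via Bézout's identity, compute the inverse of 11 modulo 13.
Extended GCD: 11(6) + 13(-5) = 1. So 11^(-1) ≡ 6 ≡ 6 (mod 13). Verify: 11 × 6 = 66 ≡ 1 (mod 13)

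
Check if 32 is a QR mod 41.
By Euler's criterion: 32^{20} ≡ 1 (mod 41). Since this equals 1, 32 is a QR.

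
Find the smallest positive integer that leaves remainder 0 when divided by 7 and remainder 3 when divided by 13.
M = 7 × 13 = 91. M₁ = 13, y₁ ≡ 6 (mod 7). M₂ = 7, y₂ ≡ 2 (mod 13). z = 0×13×6 + 3×7×2 ≡ 42 (mod 91). The smallest positive such number is 42.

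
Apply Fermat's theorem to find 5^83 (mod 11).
By Fermat: 5^{10} ≡ 1 (mod 11). 83 = 8×10 + 3. So 5^{83} ≡ 5^{3} ≡ 4 (mod 11)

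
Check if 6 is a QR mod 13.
By Euler's criterion: 6^{6} ≡ 12 (mod 13). Since this equals -1 (≡ 12), 6 is not a QR.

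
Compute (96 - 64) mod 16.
0

(96 - 64) = 32
32 mod 16 = 0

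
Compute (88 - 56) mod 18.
14

(88 - 56) = 32
32 mod 18 = 14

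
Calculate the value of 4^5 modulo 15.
5 = 4 + 1 (binary 101). Repeated squaring mod 15: 4^1 ≡ 4; 4^2 ≡ 4² = 16 ≡ 1; 4^4 ≡ 1² = 1 ≡ 1. Multiply: 4^5 = 4^4 × 4^1 ≡ 1 × 4 (mod 15): 1 × 4 = 4 ≡ 4. So 4^5 ≡ 4 (mod 15).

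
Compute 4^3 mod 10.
3 = 2 + 1 (binary 11). Repeated squaring mod 10: 4^1 ≡ 4; 4^2 ≡ 4² = 16 ≡ 6. Multiply: 4^3 = 4^2 × 4^1 ≡ 6 × 4 (mod 10): 6 × 4 = 24 ≡ 4. So 4^3 ≡ 4 (mod 10).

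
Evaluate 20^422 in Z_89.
Using Fermat: 20^{88} ≡ 1 (mod 89). 422 ≡ 70 (mod 88). So 20^{422} ≡ 20^{70} ≡ 22 (mod 89)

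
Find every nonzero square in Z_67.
QRs mod 67: {1, 4, 6, 9, 10, 14, 15, 16, 17, 19, 21, 22, 23, 24, 25, 26, 29, 33, 35, 36, 37, 39, 40, 47, 49, 54, 55, 56, 59, 60, 62, 64, 65}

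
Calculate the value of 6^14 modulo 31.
Using repeated squaring. 14 = 8 + 4 + 2 (binary 1110). Repeated squaring mod 31: 6^1 ≡ 6; 6^2 ≡ 6² = 36 ≡ 5; 6^4 ≡ 5² = 25 ≡ 25; 6^8 ≡ 25² = 625 ≡ 5. Multiply: 6^14 = 6^8 × 6^4 × 6^2 ≡ 5 × 25 × 5 (mod 31): 5 × 25 = 125 ≡ 1; 1 × 5 = 5 ≡ 5. So 6^14 ≡ 5 (mod 31).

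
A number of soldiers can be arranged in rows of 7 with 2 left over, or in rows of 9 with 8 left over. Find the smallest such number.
M = 7 × 9 = 63. M₁ = 9, y₁ ≡ 4 (mod 7). M₂ = 7, y₂ ≡ 4 (mod 9). r = 2×9×4 + 8×7×4 ≡ 44 (mod 63). The smallest positive such number is 44.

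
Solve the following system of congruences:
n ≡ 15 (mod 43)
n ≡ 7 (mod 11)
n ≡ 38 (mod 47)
16441

Using the Chinese Remainder Theorem:
M = product of moduli = 22231
For equation 1: M_1 = 517, 517 ≡ 1 (mod 43), inverse of 517 mod 43 is 1 (check: 1 × 1 = 1 ≡ 1 (mod 43))
For equation 2: M_2 = 2021, 2021 ≡ 8 (mod 11), inverse of 2021 mod 11 is 7 (check: 8 × 7 = 56 ≡ 1 (mod 11))
For equation 3: M_3 = 473, 473 ≡ 3 (mod 47), inverse of 473 mod 47 is 16 (check: 3 × 16 = 48 ≡ 1 (mod 47))
Combine: n ≡ Σ r_i×M_i×(M_i⁻¹ mod m_i) = 15×517×1 + 7×2021×7 + 38×473×16 = 7755 + 99029 + 287584 = 394368
394368 mod 22231 = 16441
n ≡ 16441 (mod 22231)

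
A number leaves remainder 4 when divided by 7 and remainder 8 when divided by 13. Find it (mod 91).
M = 7 × 13 = 91. M₁ = 13, y₁ ≡ 6 (mod 7). M₂ = 7, y₂ ≡ 2 (mod 13). k = 4×13×6 + 8×7×2 ≡ 60 (mod 91)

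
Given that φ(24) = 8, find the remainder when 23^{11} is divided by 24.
By Euler: 23^{8} ≡ 1 (mod 24) since gcd(23, 24) = 1. 11 = 1×8 + 3. So 23^{11} ≡ 23^{3} ≡ 23 (mod 24)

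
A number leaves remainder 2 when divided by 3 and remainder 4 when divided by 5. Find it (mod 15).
M = 3 × 5 = 15. M₁ = 5, y₁ ≡ 2 (mod 3). M₂ = 3, y₂ ≡ 2 (mod 5). t = 2×5×2 + 4×3×2 ≡ 14 (mod 15)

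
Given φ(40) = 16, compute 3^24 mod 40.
By Euler: 3^{16} ≡ 1 (mod 40) since gcd(3, 40) = 1. 24 = 1×16 + 8. So 3^{24} ≡ 3^{8} ≡ 1 (mod 40)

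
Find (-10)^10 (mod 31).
(-10) ≡ 21 (mod 31). 10 = 8 + 2 (binary 1010). Repeated squaring mod 31: 21^1 ≡ 21; 21^2 ≡ 21² = 441 ≡ 7; 21^4 ≡ 7² = 49 ≡ 18; 21^8 ≡ 18² = 324 ≡ 14. Multiply: (-10)^10 ≡ 21^8 × 21^2 ≡ 14 × 7 (mod 31): 14 × 7 = 98 ≡ 5. So (-10)^10 ≡ 5 (mod 31).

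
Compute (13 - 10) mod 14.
3

(13 - 10) = 3
3 mod 14 = 3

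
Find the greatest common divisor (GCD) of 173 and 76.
1

Using the Euclidean algorithm:
173 = 2 × 76 + 21
76 = 3 × 21 + 13
21 = 1 × 13 + 8
13 = 1 × 8 + 5
8 = 1 × 5 + 3
5 = 1 × 3 + 2
3 = 1 × 2 + 1
2 = 2 × 1 + 0

GCD(173, 76) = 1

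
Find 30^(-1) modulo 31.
30

Using Extended Euclidean Algorithm:
gcd(30, 31) = 1
Bezout coefficients: 30 × -1 + 31 × 1 = 1
So 30 × -1 ≡ 1 (mod 31)
The inverse is -1 mod 31 = 30
Verification: 30 × 30 = 900 = 29 × 31 + 1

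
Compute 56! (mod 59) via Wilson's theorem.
(58)! = (56)! × (57) × (58) ≡ -1 (mod 59). So (56)! ≡ -1 × [(58)(57)]^(-1) ≡ 29 (mod 59)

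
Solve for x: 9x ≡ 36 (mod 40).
4

Since gcd(9, 40) = 1 divides 36, a solution exists.
Multiply both sides by the inverse of 9 mod 40:
  9^(-1) mod 40 = 9
  x ≡ 9 × 36 ≡ 324 ≡ 4 (mod 40)
Verification: 9 × 4 = 36 = 0 × 40 + 36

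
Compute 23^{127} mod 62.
29

Using successive squaring:
Binary expansion of 127: 1111111
Powers of 23 mod 62 (each is the square of the previous):
  23^1 ≡ 23 (mod 62)
  23^2 ≡ 23² = 529 ≡ 33 (mod 62)
  23^4 ≡ 33² = 1089 ≡ 35 (mod 62)
  23^8 ≡ 35² = 1225 ≡ 47 (mod 62)
  23^16 ≡ 47² = 2209 ≡ 39 (mod 62)
  23^32 ≡ 39² = 1521 ≡ 33 (mod 62)
  23^64 ≡ 33² = 1089 ≡ 35 (mod 62)
127 = 64 + 32 + 16 + 8 + 4 + 2 + 1, so 23^127 = 23^64 × 23^32 × 23^16 × 23^8 × 23^4 × 23^2 × 23^1 ≡ 35 × 33 × 39 × 47 × 35 × 33 × 23 (mod 62)
Multiplying step by step:
  35 × 33 = 1155 ≡ 39 (mod 62)
  39 × 39 = 1521 ≡ 33 (mod 62)
  33 × 47 = 1551 ≡ 1 (mod 62)
  1 × 35 = 35 ≡ 35 (mod 62)
  35 × 33 = 1155 ≡ 39 (mod 62)
  39 × 23 = 897 ≡ 29 (mod 62)
Result: 23^127 ≡ 29 (mod 62)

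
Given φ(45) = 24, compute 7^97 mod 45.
By Euler: 7^{24} ≡ 1 (mod 45) since gcd(7, 45) = 1. 97 = 4×24 + 1. So 7^{97} ≡ 7^{1} ≡ 7 (mod 45)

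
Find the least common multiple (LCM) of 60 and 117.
2340

First find GCD(60, 117) using the Euclidean algorithm:
60 = 0 × 117 + 60
117 = 1 × 60 + 57
60 = 1 × 57 + 3
57 = 19 × 3 + 0
GCD(60, 117) = 3

LCM formula: LCM(a, b) = (a × b) / GCD(a, b)
LCM(60, 117) = (60 × 117) / 3
LCM(60, 117) = 7020 / 3
LCM(60, 117) = 2340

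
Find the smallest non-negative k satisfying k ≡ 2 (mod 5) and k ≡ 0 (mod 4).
M = 5 × 4 = 20. M₁ = 4, y₁ ≡ 4 (mod 5). M₂ = 5, y₂ ≡ 1 (mod 4). k = 2×4×4 + 0×5×1 ≡ 12 (mod 20)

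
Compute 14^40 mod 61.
Using repeated squaring. 40 = 32 + 8 (binary 101000). Repeated squaring mod 61: 14^1 ≡ 14; 14^2 ≡ 14² = 196 ≡ 13; 14^4 ≡ 13² = 169 ≡ 47; 14^8 ≡ 47² = 2209 ≡ 13; 14^16 ≡ 13² = 169 ≡ 47; 14^32 ≡ 47² = 2209 ≡ 13. Multiply: 14^40 = 14^32 × 14^8 ≡ 13 × 13 (mod 61): 13 × 13 = 169 ≡ 47. So 14^40 ≡ 47 (mod 61).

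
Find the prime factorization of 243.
3^5

Divide by primes starting from smallest:
243 ÷ 3 = 81
81 ÷ 3 = 27
27 ÷ 3 = 9
9 ÷ 3 = 3
3 ÷ 3 = 1

243 = 3^5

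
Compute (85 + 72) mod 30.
7

(85 + 72) = 157
157 mod 30 = 7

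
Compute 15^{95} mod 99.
45

Using successive squaring:
Binary expansion of 95: 1011111
Powers of 15 mod 99 (each is the square of the previous):
  15^1 ≡ 15 (mod 99)
  15^2 ≡ 15² = 225 ≡ 27 (mod 99)
  15^4 ≡ 27² = 729 ≡ 36 (mod 99)
  15^8 ≡ 36² = 1296 ≡ 9 (mod 99)
  15^16 ≡ 9² = 81 ≡ 81 (mod 99)
  15^32 ≡ 81² = 6561 ≡ 27 (mod 99)
  15^64 ≡ 27² = 729 ≡ 36 (mod 99)
95 = 64 + 16 + 8 + 4 + 2 + 1, so 15^95 = 15^64 × 15^16 × 15^8 × 15^4 × 15^2 × 15^1 ≡ 36 × 81 × 9 × 36 × 27 × 15 (mod 99)
Multiplying step by step:
  36 × 81 = 2916 ≡ 45 (mod 99)
  45 × 9 = 405 ≡ 9 (mod 99)
  9 × 36 = 324 ≡ 27 (mod 99)
  27 × 27 = 729 ≡ 36 (mod 99)
  36 × 15 = 540 ≡ 45 (mod 99)
Result: 15^95 ≡ 45 (mod 99)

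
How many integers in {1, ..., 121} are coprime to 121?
110

Prime factorization: 121 = 11^2
Using the formula φ(n) = n × Π(1 - 1/p) for each prime factor p:
φ(121) = 121 × (1 - 1/11)
φ(121) = 110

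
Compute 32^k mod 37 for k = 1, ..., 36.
g^1, g^2, ..., g^{36} mod 37: {32, 25, 23, 33, 20, 11, 19, 16, 31, 30, 35, 10, 24, 28, 8, 34, 15, 36, 5, 12, 14, 4, 17, 26, 18, 21, 6, 7, 2, 27, 13, 9, 29, 3, 22, 1}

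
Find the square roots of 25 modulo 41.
The square roots of 25 mod 41 are 36 and 5. Verify: 36² = 1296 ≡ 25 (mod 41)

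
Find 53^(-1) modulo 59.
49

Using Extended Euclidean Algorithm:
gcd(53, 59) = 1
Bezout coefficients: 53 × -10 + 59 × 9 = 1
So 53 × -10 ≡ 1 (mod 59)
The inverse is -10 mod 59 = 49
Verification: 53 × 49 = 2597 = 44 × 59 + 1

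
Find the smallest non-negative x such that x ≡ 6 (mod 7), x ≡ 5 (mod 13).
83

Using the Chinese Remainder Theorem:
M = product of moduli = 91
For equation 1: M_1 = 13, 13 ≡ 6 (mod 7), inverse of 13 mod 7 is 6 (check: 6 × 6 = 36 ≡ 1 (mod 7))
For equation 2: M_2 = 7, 7 ≡ 7 (mod 13), inverse of 7 mod 13 is 2 (check: 7 × 2 = 14 ≡ 1 (mod 13))
Combine: x ≡ Σ r_i×M_i×(M_i⁻¹ mod m_i) = 6×13×6 + 5×7×2 = 468 + 70 = 538
538 mod 91 = 83
x ≡ 83 (mod 91)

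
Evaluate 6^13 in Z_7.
Using Fermat: 6^{6} ≡ 1 (mod 7). 13 ≡ 1 (mod 6). So 6^{13} ≡ 6^{1} ≡ 6 (mod 7)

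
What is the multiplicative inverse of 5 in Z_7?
3

Using Extended Euclidean Algorithm:
gcd(5, 7) = 1
Bezout coefficients: 5 × 3 + 7 × -2 = 1
So 5 × 3 ≡ 1 (mod 7)
The inverse is 3 mod 7 = 3
Verification: 5 × 3 = 15 = 2 × 7 + 1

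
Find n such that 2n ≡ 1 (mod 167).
2^(-1) ≡ 84 (mod 167). Verification: 2 × 84 = 168 ≡ 1 (mod 167)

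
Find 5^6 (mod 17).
6 = 4 + 2 (binary 110). Repeated squaring mod 17: 5^1 ≡ 5; 5^2 ≡ 5² = 25 ≡ 8; 5^4 ≡ 8² = 64 ≡ 13. Multiply: 5^6 = 5^4 × 5^2 ≡ 13 × 8 (mod 17): 13 × 8 = 104 ≡ 2. So 5^6 ≡ 2 (mod 17).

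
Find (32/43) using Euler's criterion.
(32/43) = 32^{21} mod 43 = -1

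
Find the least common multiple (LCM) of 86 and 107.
9202

First find GCD(86, 107) using the Euclidean algorithm:
86 = 0 × 107 + 86
107 = 1 × 86 + 21
86 = 4 × 21 + 2
21 = 10 × 2 + 1
2 = 2 × 1 + 0
GCD(86, 107) = 1

LCM formula: LCM(a, b) = (a × b) / GCD(a, b)
LCM(86, 107) = (86 × 107) / 1
LCM(86, 107) = 9202 / 1
LCM(86, 107) = 9202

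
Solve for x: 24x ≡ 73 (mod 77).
64

Since gcd(24, 77) = 1 divides 73, a solution exists.
Multiply both sides by the inverse of 24 mod 77:
  24^(-1) mod 77 = 61
  x ≡ 61 × 73 ≡ 4453 ≡ 64 (mod 77)
Verification: 24 × 64 = 1536 = 19 × 77 + 73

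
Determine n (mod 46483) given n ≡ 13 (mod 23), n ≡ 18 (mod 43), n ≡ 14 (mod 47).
32397

Using the Chinese Remainder Theorem:
M = product of moduli = 46483
For equation 1: M_1 = 2021, 2021 ≡ 20 (mod 23), inverse of 2021 mod 23 is 15 (check: 20 × 15 = 300 ≡ 1 (mod 23))
For equation 2: M_2 = 1081, 1081 ≡ 6 (mod 43), inverse of 1081 mod 43 is 36 (check: 6 × 36 = 216 ≡ 1 (mod 43))
For equation 3: M_3 = 989, 989 ≡ 2 (mod 47), inverse of 989 mod 47 is 24 (check: 2 × 24 = 48 ≡ 1 (mod 47))
Combine: n ≡ Σ r_i×M_i×(M_i⁻¹ mod m_i) = 13×2021×15 + 18×1081×36 + 14×989×24 = 394095 + 700488 + 332304 = 1426887
1426887 mod 46483 = 32397
n ≡ 32397 (mod 46483)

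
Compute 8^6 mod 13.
6 = 4 + 2 (binary 110). Repeated squaring mod 13: 8^1 ≡ 8; 8^2 ≡ 8² = 64 ≡ 12; 8^4 ≡ 12² = 144 ≡ 1. Multiply: 8^6 = 8^4 × 8^2 ≡ 1 × 12 (mod 13): 1 × 12 = 12 ≡ 12. So 8^6 ≡ 12 (mod 13).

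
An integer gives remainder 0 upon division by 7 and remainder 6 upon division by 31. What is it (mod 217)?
M = 7 × 31 = 217. M₁ = 31, y₁ ≡ 5 (mod 7). M₂ = 7, y₂ ≡ 9 (mod 31). x = 0×31×5 + 6×7×9 ≡ 161 (mod 217). The smallest positive such number is 161.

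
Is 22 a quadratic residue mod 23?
By Euler's criterion: 22^{11} ≡ 22 (mod 23). Since this equals -1 (≡ 22), 22 is not a QR.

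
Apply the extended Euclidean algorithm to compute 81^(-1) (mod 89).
Extended GCD: 81(11) + 89(-10) = 1. So 81^(-1) ≡ 11 ≡ 11 (mod 89). Verify: 81 × 11 = 891 ≡ 1 (mod 89)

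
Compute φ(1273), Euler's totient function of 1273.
1188

Prime factorization: 1273 = 19 × 67
Using the formula φ(n) = n × Π(1 - 1/p) for each prime factor p:
φ(1273) = 1273 × (1 - 1/19) × (1 - 1/67)
φ(1273) = 1188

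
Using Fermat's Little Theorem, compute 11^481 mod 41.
By Fermat: 11^{40} ≡ 1 (mod 41). 481 ≡ 1 (mod 40). So 11^{481} ≡ 11^{1} ≡ 11 (mod 41)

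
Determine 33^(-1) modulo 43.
33^(-1) ≡ 30 (mod 43). Verification: 33 × 30 = 990 ≡ 1 (mod 43)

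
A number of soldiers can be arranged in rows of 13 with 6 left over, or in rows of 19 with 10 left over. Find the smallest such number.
M = 13 × 19 = 247. M₁ = 19, y₁ ≡ 11 (mod 13). M₂ = 13, y₂ ≡ 3 (mod 19). r = 6×19×11 + 10×13×3 ≡ 162 (mod 247). The smallest positive such number is 162.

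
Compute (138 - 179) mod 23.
5

(138 - 179) = -41
-41 mod 23 = 5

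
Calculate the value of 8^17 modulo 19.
Using repeated squaring. 17 = 16 + 1 (binary 10001). Repeated squaring mod 19: 8^1 ≡ 8; 8^2 ≡ 8² = 64 ≡ 7; 8^4 ≡ 7² = 49 ≡ 11; 8^8 ≡ 11² = 121 ≡ 7; 8^16 ≡ 7² = 49 ≡ 11. Multiply: 8^17 = 8^16 × 8^1 ≡ 11 × 8 (mod 19): 11 × 8 = 88 ≡ 12. So 8^17 ≡ 12 (mod 19).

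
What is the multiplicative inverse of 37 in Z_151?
37^(-1) ≡ 49 (mod 151). Verification: 37 × 49 = 1813 ≡ 1 (mod 151)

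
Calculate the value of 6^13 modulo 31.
Using repeated squaring. 13 = 8 + 4 + 1 (binary 1101). Repeated squaring mod 31: 6^1 ≡ 6; 6^2 ≡ 6² = 36 ≡ 5; 6^4 ≡ 5² = 25 ≡ 25; 6^8 ≡ 25² = 625 ≡ 5. Multiply: 6^13 = 6^8 × 6^4 × 6^1 ≡ 5 × 25 × 6 (mod 31): 5 × 25 = 125 ≡ 1; 1 × 6 = 6 ≡ 6. So 6^13 ≡ 6 (mod 31).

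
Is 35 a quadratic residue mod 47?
By Euler's criterion: 35^{23} ≡ 46 (mod 47). Since this equals -1 (≡ 46), 35 is not a QR.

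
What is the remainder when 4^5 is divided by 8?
5 = 4 + 1 (binary 101). Repeated squaring mod 8: 4^1 ≡ 4; 4^2 ≡ 4² = 16 ≡ 0; 4^4 ≡ 0² = 0 ≡ 0. Multiply: 4^5 = 4^4 × 4^1 ≡ 0 × 4 (mod 8): 0 × 4 = 0 ≡ 0. So 4^5 ≡ 0 (mod 8).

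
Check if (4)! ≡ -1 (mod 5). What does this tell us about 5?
(4)! mod 5 = 4. Since this equals -1 (mod 5), Wilson confirms 5 is prime.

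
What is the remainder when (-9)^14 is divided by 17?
Using repeated squaring. (-9) ≡ 8 (mod 17). 14 = 8 + 4 + 2 (binary 1110). Repeated squaring mod 17: 8^1 ≡ 8; 8^2 ≡ 8² = 64 ≡ 13; 8^4 ≡ 13² = 169 ≡ 16; 8^8 ≡ 16² = 256 ≡ 1. Multiply: (-9)^14 ≡ 8^8 × 8^4 × 8^2 ≡ 1 × 16 × 13 (mod 17): 1 × 16 = 16 ≡ 16; 16 × 13 = 208 ≡ 4. So (-9)^14 ≡ 4 (mod 17).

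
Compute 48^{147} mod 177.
3

Using successive squaring:
Binary expansion of 147: 10010011
Powers of 48 mod 177 (each is the square of the previous):
  48^1 ≡ 48 (mod 177)
  48^2 ≡ 48² = 2304 ≡ 3 (mod 177)
  48^4 ≡ 3² = 9 ≡ 9 (mod 177)
  48^8 ≡ 9² = 81 ≡ 81 (mod 177)
  48^16 ≡ 81² = 6561 ≡ 12 (mod 177)
  48^32 ≡ 12² = 144 ≡ 144 (mod 177)
  48^64 ≡ 144² = 20736 ≡ 27 (mod 177)
  48^128 ≡ 27² = 729 ≡ 21 (mod 177)
147 = 128 + 16 + 2 + 1, so 48^147 = 48^128 × 48^16 × 48^2 × 48^1 ≡ 21 × 12 × 3 × 48 (mod 177)
Multiplying step by step:
  21 × 12 = 252 ≡ 75 (mod 177)
  75 × 3 = 225 ≡ 48 (mod 177)
  48 × 48 = 2304 ≡ 3 (mod 177)
Result: 48^147 ≡ 3 (mod 177)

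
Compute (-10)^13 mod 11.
Using Fermat: (-10)^{10} ≡ 1 (mod 11). 13 ≡ 3 (mod 10). So (-10)^{13} ≡ (-10)^{3} ≡ 1 (mod 11)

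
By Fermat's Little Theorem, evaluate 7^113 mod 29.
By Fermat: 7^{28} ≡ 1 (mod 29). 113 = 4×28 + 1. So 7^{113} ≡ 7^{1} ≡ 7 (mod 29)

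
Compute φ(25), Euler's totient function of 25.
20

Prime factorization: 25 = 5^2
Using the formula φ(n) = n × Π(1 - 1/p) for each prime factor p:
φ(25) = 25 × (1 - 1/5)
φ(25) = 20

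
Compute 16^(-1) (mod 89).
39

Using Extended Euclidean Algorithm:
gcd(16, 89) = 1
Bezout coefficients: 16 × 39 + 89 × -7 = 1
So 16 × 39 ≡ 1 (mod 89)
The inverse is 39 mod 89 = 39
Verification: 16 × 39 = 624 = 7 × 89 + 1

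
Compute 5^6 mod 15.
6 = 4 + 2 (binary 110). Repeated squaring mod 15: 5^1 ≡ 5; 5^2 ≡ 5² = 25 ≡ 10; 5^4 ≡ 10² = 100 ≡ 10. Multiply: 5^6 = 5^4 × 5^2 ≡ 10 × 10 (mod 15): 10 × 10 = 100 ≡ 10. So 5^6 ≡ 10 (mod 15).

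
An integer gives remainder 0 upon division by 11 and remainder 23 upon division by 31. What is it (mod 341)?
M = 11 × 31 = 341. M₁ = 31, y₁ ≡ 5 (mod 11). M₂ = 11, y₂ ≡ 17 (mod 31). n = 0×31×5 + 23×11×17 ≡ 209 (mod 341). The smallest positive such number is 209.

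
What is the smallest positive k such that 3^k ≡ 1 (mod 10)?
Powers of 3 mod 10: 3^1≡3, 3^2≡9, 3^3≡7, 3^4≡1. Order = 4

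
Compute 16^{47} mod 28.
4

Using successive squaring:
Binary expansion of 47: 101111
Powers of 16 mod 28 (each is the square of the previous):
  16^1 ≡ 16 (mod 28)
  16^2 ≡ 16² = 256 ≡ 4 (mod 28)
  16^4 ≡ 4² = 16 ≡ 16 (mod 28)
  16^8 ≡ 16² = 256 ≡ 4 (mod 28)
  16^16 ≡ 4² = 16 ≡ 16 (mod 28)
  16^32 ≡ 16² = 256 ≡ 4 (mod 28)
47 = 32 + 8 + 4 + 2 + 1, so 16^47 = 16^32 × 16^8 × 16^4 × 16^2 × 16^1 ≡ 4 × 4 × 16 × 4 × 16 (mod 28)
Multiplying step by step:
  4 × 4 = 16 ≡ 16 (mod 28)
  16 × 16 = 256 ≡ 4 (mod 28)
  4 × 4 = 16 ≡ 16 (mod 28)
  16 × 16 = 256 ≡ 4 (mod 28)
Result: 16^47 ≡ 4 (mod 28)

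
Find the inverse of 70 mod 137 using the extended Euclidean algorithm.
Extended GCD: 70(-45) + 137(23) = 1. So 70^(-1) ≡ 92 ≡ 92 (mod 137). Verify: 70 × 92 = 6440 ≡ 1 (mod 137)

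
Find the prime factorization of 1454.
2 × 727

Divide by primes starting from smallest:
1454 ÷ 2 = 727
727 ÷ 727 = 1

1454 = 2 × 727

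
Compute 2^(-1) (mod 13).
2^(-1) ≡ 7 (mod 13). Verification: 2 × 7 = 14 ≡ 1 (mod 13)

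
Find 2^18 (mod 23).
Using repeated squaring. 18 = 16 + 2 (binary 10010). Repeated squaring mod 23: 2^1 ≡ 2; 2^2 ≡ 2² = 4 ≡ 4; 2^4 ≡ 4² = 16 ≡ 16; 2^8 ≡ 16² = 256 ≡ 3; 2^16 ≡ 3² = 9 ≡ 9. Multiply: 2^18 = 2^16 × 2^2 ≡ 9 × 4 (mod 23): 9 × 4 = 36 ≡ 13. So 2^18 ≡ 13 (mod 23).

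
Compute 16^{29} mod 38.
28

Using successive squaring:
Binary expansion of 29: 11101
Powers of 16 mod 38 (each is the square of the previous):
  16^1 ≡ 16 (mod 38)
  16^2 ≡ 16² = 256 ≡ 28 (mod 38)
  16^4 ≡ 28² = 784 ≡ 24 (mod 38)
  16^8 ≡ 24² = 576 ≡ 6 (mod 38)
  16^16 ≡ 6² = 36 ≡ 36 (mod 38)
29 = 16 + 8 + 4 + 1, so 16^29 = 16^16 × 16^8 × 16^4 × 16^1 ≡ 36 × 6 × 24 × 16 (mod 38)
Multiplying step by step:
  36 × 6 = 216 ≡ 26 (mod 38)
  26 × 24 = 624 ≡ 16 (mod 38)
  16 × 16 = 256 ≡ 28 (mod 38)
Result: 16^29 ≡ 28 (mod 38)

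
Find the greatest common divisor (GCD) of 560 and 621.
1

Using the Euclidean algorithm:
560 = 0 × 621 + 560
621 = 1 × 560 + 61
560 = 9 × 61 + 11
61 = 5 × 11 + 6
11 = 1 × 6 + 5
6 = 1 × 5 + 1
5 = 5 × 1 + 0

GCD(560, 621) = 1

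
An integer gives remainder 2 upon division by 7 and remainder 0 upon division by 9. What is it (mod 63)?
M = 7 × 9 = 63. M₁ = 9, y₁ ≡ 4 (mod 7). M₂ = 7, y₂ ≡ 4 (mod 9). k = 2×9×4 + 0×7×4 ≡ 9 (mod 63). The smallest positive such number is 9.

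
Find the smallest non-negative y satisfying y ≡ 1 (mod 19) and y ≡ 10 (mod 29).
M = 19 × 29 = 551. M₁ = 29, y₁ ≡ 2 (mod 19). M₂ = 19, y₂ ≡ 26 (mod 29). y = 1×29×2 + 10×19×26 ≡ 39 (mod 551)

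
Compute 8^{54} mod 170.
4

Using successive squaring:
Binary expansion of 54: 110110
Powers of 8 mod 170 (each is the square of the previous):
  8^1 ≡ 8 (mod 170)
  8^2 ≡ 8² = 64 ≡ 64 (mod 170)
  8^4 ≡ 64² = 4096 ≡ 16 (mod 170)
  8^8 ≡ 16² = 256 ≡ 86 (mod 170)
  8^16 ≡ 86² = 7396 ≡ 86 (mod 170)
  8^32 ≡ 86² = 7396 ≡ 86 (mod 170)
54 = 32 + 16 + 4 + 2, so 8^54 = 8^32 × 8^16 × 8^4 × 8^2 ≡ 86 × 86 × 16 × 64 (mod 170)
Multiplying step by step:
  86 × 86 = 7396 ≡ 86 (mod 170)
  86 × 16 = 1376 ≡ 16 (mod 170)
  16 × 64 = 1024 ≡ 4 (mod 170)
Result: 8^54 ≡ 4 (mod 170)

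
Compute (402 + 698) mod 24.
20

(402 + 698) = 1100
1100 mod 24 = 20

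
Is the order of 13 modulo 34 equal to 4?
Yes, ord_34(13) = 4.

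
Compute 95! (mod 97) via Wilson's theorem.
(96)! = (95)! × (96) ≡ -1 (mod 97). So (95)! ≡ -1 × (96)^(-1) ≡ (-1)×(-1) = 1 (mod 97)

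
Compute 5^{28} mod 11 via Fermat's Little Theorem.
4

By Fermat's Little Theorem, a^(p-1) ≡ 1 (mod p) for prime p and gcd(a, p) = 1
Here p = 11, so 5^10 ≡ 1 (mod 11)
We can reduce the exponent: 28 mod 10 = 8
So 5^28 ≡ 5^8 (mod 11)
Computing: 5^8 mod 11 = 4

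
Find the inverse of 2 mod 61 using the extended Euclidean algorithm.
Extended GCD: 2(-30) + 61(1) = 1. So 2^(-1) ≡ 31 ≡ 31 (mod 61). Verify: 2 × 31 = 62 ≡ 1 (mod 61)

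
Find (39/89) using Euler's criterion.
(39/89) = 39^{44} mod 89 = 1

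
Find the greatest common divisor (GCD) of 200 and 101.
1

Using the Euclidean algorithm:
200 = 1 × 101 + 99
101 = 1 × 99 + 2
99 = 49 × 2 + 1
2 = 2 × 1 + 0

GCD(200, 101) = 1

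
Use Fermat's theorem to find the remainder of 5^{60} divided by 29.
16

By Fermat's Little Theorem, a^(p-1) ≡ 1 (mod p) for prime p and gcd(a, p) = 1
Here p = 29, so 5^28 ≡ 1 (mod 29)
We can reduce the exponent: 60 mod 28 = 4
So 5^60 ≡ 5^4 (mod 29)
Computing: 5^4 mod 29 = 16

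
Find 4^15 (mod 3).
Using Fermat: 4^{2} ≡ 1 (mod 3). 15 ≡ 1 (mod 2). So 4^{15} ≡ 4^{1} ≡ 1 (mod 3)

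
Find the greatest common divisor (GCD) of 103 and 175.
1

Using the Euclidean algorithm:
103 = 0 × 175 + 103
175 = 1 × 103 + 72
103 = 1 × 72 + 31
72 = 2 × 31 + 10
31 = 3 × 10 + 1
10 = 10 × 1 + 0

GCD(103, 175) = 1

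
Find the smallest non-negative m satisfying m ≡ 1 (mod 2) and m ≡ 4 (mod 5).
M = 2 × 5 = 10. M₁ = 5, y₁ ≡ 1 (mod 2). M₂ = 2, y₂ ≡ 3 (mod 5). m = 1×5×1 + 4×2×3 ≡ 9 (mod 10)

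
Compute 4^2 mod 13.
2 = 2 (binary 10). Repeated squaring mod 13: 4^1 ≡ 4; 4^2 ≡ 4² = 16 ≡ 3. So 4^2 ≡ 3 (mod 13).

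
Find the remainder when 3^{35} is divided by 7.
By Fermat: 3^{6} ≡ 1 (mod 7). 35 = 5×6 + 5. So 3^{35} ≡ 3^{5} ≡ 5 (mod 7)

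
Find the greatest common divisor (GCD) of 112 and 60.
4

Using the Euclidean algorithm:
112 = 1 × 60 + 52
60 = 1 × 52 + 8
52 = 6 × 8 + 4
8 = 2 × 4 + 0

GCD(112, 60) = 4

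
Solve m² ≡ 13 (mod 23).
The square roots of 13 mod 23 are 6 and 17. Verify: 6² = 36 ≡ 13 (mod 23)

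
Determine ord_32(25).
Powers of 25 mod 32: 25^1≡25, 25^2≡17, 25^3≡9, 25^4≡1. Order = 4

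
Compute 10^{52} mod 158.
80

Using successive squaring:
Binary expansion of 52: 110100
Powers of 10 mod 158 (each is the square of the previous):
  10^1 ≡ 10 (mod 158)
  10^2 ≡ 10² = 100 ≡ 100 (mod 158)
  10^4 ≡ 100² = 10000 ≡ 46 (mod 158)
  10^8 ≡ 46² = 2116 ≡ 62 (mod 158)
  10^16 ≡ 62² = 3844 ≡ 52 (mod 158)
  10^32 ≡ 52² = 2704 ≡ 18 (mod 158)
52 = 32 + 16 + 4, so 10^52 = 10^32 × 10^16 × 10^4 ≡ 18 × 52 × 46 (mod 158)
Multiplying step by step:
  18 × 52 = 936 ≡ 146 (mod 158)
  146 × 46 = 6716 ≡ 80 (mod 158)
Result: 10^52 ≡ 80 (mod 158)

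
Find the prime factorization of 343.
7^3

Divide by primes starting from smallest:
343 ÷ 7 = 49
49 ÷ 7 = 7
7 ÷ 7 = 1

343 = 7^3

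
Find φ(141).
92

Prime factorization: 141 = 3 × 47
Using the formula φ(n) = n × Π(1 - 1/p) for each prime factor p:
φ(141) = 141 × (1 - 1/3) × (1 - 1/47)
φ(141) = 92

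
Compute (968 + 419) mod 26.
9

(968 + 419) = 1387
1387 mod 26 = 9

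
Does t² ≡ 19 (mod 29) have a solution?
By Euler's criterion: 19^{14} ≡ 28 (mod 29). Since this equals -1 (≡ 28), 19 is not a QR.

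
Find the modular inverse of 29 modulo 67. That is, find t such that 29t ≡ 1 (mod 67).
37

Using Extended Euclidean Algorithm:
gcd(29, 67) = 1
Bezout coefficients: 29 × -30 + 67 × 13 = 1
So 29 × -30 ≡ 1 (mod 67)
The inverse is -30 mod 67 = 37
Verification: 29 × 37 = 1073 = 16 × 67 + 1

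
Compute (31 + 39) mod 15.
10

(31 + 39) = 70
70 mod 15 = 10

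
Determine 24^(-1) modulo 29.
24^(-1) ≡ 23 (mod 29). Verification: 24 × 23 = 552 ≡ 1 (mod 29)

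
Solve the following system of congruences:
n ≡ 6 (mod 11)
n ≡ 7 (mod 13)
72

Using the Chinese Remainder Theorem:
M = product of moduli = 143
For equation 1: M_1 = 13, 13 ≡ 2 (mod 11), inverse of 13 mod 11 is 6 (check: 2 × 6 = 12 ≡ 1 (mod 11))
For equation 2: M_2 = 11, 11 ≡ 11 (mod 13), inverse of 11 mod 13 is 6 (check: 11 × 6 = 66 ≡ 1 (mod 13))
Combine: n ≡ Σ r_i×M_i×(M_i⁻¹ mod m_i) = 6×13×6 + 7×11×6 = 468 + 462 = 930
930 mod 143 = 72
n ≡ 72 (mod 143)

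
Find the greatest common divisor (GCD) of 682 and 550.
22

Using the Euclidean algorithm:
682 = 1 × 550 + 132
550 = 4 × 132 + 22
132 = 6 × 22 + 0

GCD(682, 550) = 22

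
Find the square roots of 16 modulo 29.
The square roots of 16 mod 29 are 25 and 4. Verify: 25² = 625 ≡ 16 (mod 29)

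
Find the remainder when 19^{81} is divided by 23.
By Fermat: 19^{22} ≡ 1 (mod 23). 81 = 3×22 + 15. So 19^{81} ≡ 19^{15} ≡ 20 (mod 23)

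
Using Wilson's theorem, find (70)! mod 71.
By Wilson's theorem, (70)! ≡ -1 ≡ 70 (mod 71)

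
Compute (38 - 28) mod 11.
10

(38 - 28) = 10
10 mod 11 = 10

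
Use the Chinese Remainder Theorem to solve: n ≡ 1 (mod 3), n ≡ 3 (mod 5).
M = 3 × 5 = 15. M₁ = 5, y₁ ≡ 2 (mod 3). M₂ = 3, y₂ ≡ 2 (mod 5). n = 1×5×2 + 3×3×2 ≡ 13 (mod 15)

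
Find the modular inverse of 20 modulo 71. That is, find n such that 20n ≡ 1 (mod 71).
32

Using Extended Euclidean Algorithm:
gcd(20, 71) = 1
Bezout coefficients: 20 × 32 + 71 × -9 = 1
So 20 × 32 ≡ 1 (mod 71)
The inverse is 32 mod 71 = 32
Verification: 20 × 32 = 640 = 9 × 71 + 1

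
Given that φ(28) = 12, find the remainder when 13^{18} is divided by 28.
By Euler: 13^{12} ≡ 1 (mod 28) since gcd(13, 28) = 1. 18 = 1×12 + 6. So 13^{18} ≡ 13^{6} ≡ 1 (mod 28)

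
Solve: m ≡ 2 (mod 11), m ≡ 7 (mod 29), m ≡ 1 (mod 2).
M = 11 × 29 × 2 = 638. M₁ = 58, y₁ ≡ 4 (mod 11). M₂ = 22, y₂ ≡ 4 (mod 29). M₃ = 319, y₃ ≡ 1 (mod 2). m = 2×58×4 + 7×22×4 + 1×319×1 ≡ 123 (mod 638)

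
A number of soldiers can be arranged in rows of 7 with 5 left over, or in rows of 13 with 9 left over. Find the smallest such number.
M = 7 × 13 = 91. M₁ = 13, y₁ ≡ 6 (mod 7). M₂ = 7, y₂ ≡ 2 (mod 13). k = 5×13×6 + 9×7×2 ≡ 61 (mod 91). The smallest positive such number is 61.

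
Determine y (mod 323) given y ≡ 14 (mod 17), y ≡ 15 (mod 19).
167

Using the Chinese Remainder Theorem:
M = product of moduli = 323
For equation 1: M_1 = 19, 19 ≡ 2 (mod 17), inverse of 19 mod 17 is 9 (check: 2 × 9 = 18 ≡ 1 (mod 17))
For equation 2: M_2 = 17, 17 ≡ 17 (mod 19), inverse of 17 mod 19 is 9 (check: 17 × 9 = 153 ≡ 1 (mod 19))
Combine: y ≡ Σ r_i×M_i×(M_i⁻¹ mod m_i) = 14×19×9 + 15×17×9 = 2394 + 2295 = 4689
4689 mod 323 = 167
y ≡ 167 (mod 323)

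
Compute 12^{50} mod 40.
24

Using successive squaring:
Binary expansion of 50: 110010
Powers of 12 mod 40 (each is the square of the previous):
  12^1 ≡ 12 (mod 40)
  12^2 ≡ 12² = 144 ≡ 24 (mod 40)
  12^4 ≡ 24² = 576 ≡ 16 (mod 40)
  12^8 ≡ 16² = 256 ≡ 16 (mod 40)
  12^16 ≡ 16² = 256 ≡ 16 (mod 40)
  12^32 ≡ 16² = 256 ≡ 16 (mod 40)
50 = 32 + 16 + 2, so 12^50 = 12^32 × 12^16 × 12^2 ≡ 16 × 16 × 24 (mod 40)
Multiplying step by step:
  16 × 16 = 256 ≡ 16 (mod 40)
  16 × 24 = 384 ≡ 24 (mod 40)
Result: 12^50 ≡ 24 (mod 40)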